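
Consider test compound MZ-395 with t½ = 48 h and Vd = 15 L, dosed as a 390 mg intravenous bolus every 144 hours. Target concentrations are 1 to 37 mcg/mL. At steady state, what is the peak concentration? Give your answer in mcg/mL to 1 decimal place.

29.7 mcg/mL

τ = 144 h = 3 half-lives, so f = (1/2)^3 = 0.125.
At steady state, R = 1/(1 − 0.125) = 8/7.
Single-dose peak C₀ = D/Vd = 390/15 = 26 mcg/mL.
Steady-state peak Cmax,ss = C₀·R = 26 × 8/7 ≈ 29.714 mcg/mL.
Peak 29.7 mcg/mL vs MTC 37 mcg/mL: below toxic threshold.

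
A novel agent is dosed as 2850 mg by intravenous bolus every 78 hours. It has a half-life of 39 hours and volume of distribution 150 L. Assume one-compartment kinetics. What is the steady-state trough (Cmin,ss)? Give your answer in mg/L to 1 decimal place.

6.3 mg/L

The dosing interval is 2 half-lives, so f = 2^(−2) = 0.25.
Accumulation ratio R = 1/(1 − f) = 1/0.75 = 4/3.
Single-dose peak C₀ = D/Vd = 2850/150 = 19 mg/L.
Steady-state peak Cmax,ss = C₀·R = 19 × 4/3 ≈ 25.333 mg/L.
Steady-state trough Cmin,ss = Cmax,ss·f ≈ 25.333 × 0.25 ≈ 6.333 mg/L.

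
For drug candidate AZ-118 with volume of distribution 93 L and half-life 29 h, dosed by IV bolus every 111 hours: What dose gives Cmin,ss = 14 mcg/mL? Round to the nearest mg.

17183 mg

τ/t½ = 111/29 ≈ 3.8276, so f = (1/2)^(111/29) ≈ 0.070434.
Cmin,ss = (D/Vd)·f/(1−f), so D = Cmin,ss·Vd·(1−f)/f.
D = 14 × 93 × (1−f)/f ≈ 14 × 93 × 13.19769 ≈ 17183.39 mg.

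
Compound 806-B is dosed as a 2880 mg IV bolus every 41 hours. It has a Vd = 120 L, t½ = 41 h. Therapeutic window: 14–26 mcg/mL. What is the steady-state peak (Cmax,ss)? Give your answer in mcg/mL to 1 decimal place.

48.0 mcg/mL

The dosing interval is 1 half-life, so f = 2^(−1) = 0.5.
At steady state, R = 1/(1 − 0.5) = 2/1.
Single-dose peak C₀ = D/Vd = 2880/120 = 24 mcg/mL.
Steady-state peak Cmax,ss = C₀·R = 24 × 2/1 ≈ 48.000 mcg/mL.
Peak 48.0 mcg/mL vs MTC 26 mcg/mL: exceeds toxic threshold.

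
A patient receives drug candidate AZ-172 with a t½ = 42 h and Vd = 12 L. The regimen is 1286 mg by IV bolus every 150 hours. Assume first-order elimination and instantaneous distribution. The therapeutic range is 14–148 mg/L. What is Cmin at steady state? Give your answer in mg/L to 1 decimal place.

9.8 mg/L

Over one 150-h interval, 150/42 ≈ 3.5714 half-lives elapse, leaving f ≈ 0.0841 of each dose.
Accumulation ratio R = 1/(1 − f) ≈ 1/0.9159 ≈ 1.0918.
Each bolus raises the concentration by D/Vd = 1286/12 ≈ 107.167 mg/L.
Steady-state peak Cmax,ss = C₀·R ≈ 107.167 × 1.0918 ≈ 117.005 mg/L.
One interval later, Cmin,ss = Cmax,ss·e^(−kτ) ≈ 117.005 × 0.0841 ≈ 9.840 mg/L.
Trough 9.8 mg/L vs MEC 14 mg/L: subtherapeutic.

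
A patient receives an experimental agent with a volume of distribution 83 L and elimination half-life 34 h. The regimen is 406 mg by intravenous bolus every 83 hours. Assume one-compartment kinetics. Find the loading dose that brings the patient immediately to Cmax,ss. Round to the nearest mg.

f = (1/2)^(83/34) ≈ 0.184133; accumulation ratio R = 1/(1−f) ≈ 1.22569.
Loading dose to hit Cmax,ss on first dose: D_load = D_maint·R ≈ 406 × 1.22569 ≈ 497.63 mg.

498 mg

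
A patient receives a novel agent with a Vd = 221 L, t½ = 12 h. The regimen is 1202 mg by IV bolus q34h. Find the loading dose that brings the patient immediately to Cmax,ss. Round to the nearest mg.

1398 mg

f = (1/2)^(34/12) ≈ 0.140308; accumulation ratio R = 1/(1−f) ≈ 1.16321.
Loading dose to hit Cmax,ss on first dose: D_load = D_maint·R ≈ 1202 × 1.16321 ≈ 1398.18 mg.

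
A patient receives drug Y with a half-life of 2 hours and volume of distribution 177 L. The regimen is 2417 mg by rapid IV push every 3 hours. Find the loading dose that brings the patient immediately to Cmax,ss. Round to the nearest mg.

3739 mg

f = (1/2)^(3/2) ≈ 0.353553; accumulation ratio R = 1/(1−f) ≈ 1.54692.
Loading dose to hit Cmax,ss on first dose: D_load = D_maint·R ≈ 2417 × 1.54692 ≈ 3738.91 mg.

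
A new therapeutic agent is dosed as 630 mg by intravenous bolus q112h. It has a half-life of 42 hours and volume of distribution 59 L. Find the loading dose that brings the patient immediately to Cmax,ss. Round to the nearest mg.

f = (1/2)^(112/42) ≈ 0.157490; accumulation ratio R = 1/(1−f) ≈ 1.18693.
Loading dose to hit Cmax,ss on first dose: D_load = D_maint·R ≈ 630 × 1.18693 ≈ 747.77 mg.

748 mg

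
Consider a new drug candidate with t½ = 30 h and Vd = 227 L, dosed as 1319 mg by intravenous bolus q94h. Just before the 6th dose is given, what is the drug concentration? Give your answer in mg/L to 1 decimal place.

0.7 mg/L

f = (1/2)^(τ/t½) = (1/2)^(94/30) ≈ 0.1140.
C₀ = D/Vd = 1319/227 ≈ 5.811 mg/L.
Before the 6th dose, 5 doses have been given. Superposition: Cmin = C₀·(f + f² + … + f^5).
≈ 5.811 × (0.1140 + 0.0130 + 0.0015 + 0.0002 + 0.0000) ≈ 5.811 × 0.1287 ≈ 0.748 mg/L.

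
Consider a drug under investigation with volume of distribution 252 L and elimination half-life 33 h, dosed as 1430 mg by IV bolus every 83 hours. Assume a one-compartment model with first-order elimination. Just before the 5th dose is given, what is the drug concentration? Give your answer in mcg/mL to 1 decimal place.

1.2 mcg/mL

f = (1/2)^(τ/t½) = (1/2)^(83/33) ≈ 0.1749.
C₀ = D/Vd = 1430/252 ≈ 5.675 mcg/mL.
Before the 5th dose, 4 doses have been given. Superposition: Cmin = C₀·(f + f² + … + f^4).
≈ 5.675 × (0.1749 + 0.0306 + 0.0054 + 0.0009) ≈ 5.675 × 0.2118 ≈ 1.202 mcg/mL.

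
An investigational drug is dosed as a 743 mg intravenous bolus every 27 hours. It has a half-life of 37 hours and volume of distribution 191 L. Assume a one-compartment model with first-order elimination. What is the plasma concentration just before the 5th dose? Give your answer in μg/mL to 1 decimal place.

f = (1/2)^(τ/t½) = (1/2)^(27/37) ≈ 0.6030.
C₀ = D/Vd = 743/191 ≈ 3.890 μg/mL.
Before the 5th dose, 4 doses have been given. Superposition: Cmin = C₀·(f + f² + … + f^4).
≈ 3.890 × (0.6030 + 0.3636 + 0.2193 + 0.1322) ≈ 3.890 × 1.3181 ≈ 5.127 μg/mL.

5.1 μg/mL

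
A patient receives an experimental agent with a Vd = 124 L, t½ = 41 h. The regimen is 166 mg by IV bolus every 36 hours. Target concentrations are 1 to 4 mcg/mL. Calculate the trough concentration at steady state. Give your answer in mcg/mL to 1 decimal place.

1.6 mcg/mL

τ/t½ = 36/41 ≈ 0.87805, so fraction remaining f = (1/2)^(36/41) ≈ 0.5441.
Single-dose peak C₀ = D/Vd = 166/124 ≈ 1.339 mcg/mL.
Steady-state trough Cmin,ss = C₀·f/(1−f) ≈ 1.339 × 0.5441/0.4559 ≈ 1.598 mcg/mL.
Trough 1.6 mcg/mL vs MEC 1 mcg/mL: adequate.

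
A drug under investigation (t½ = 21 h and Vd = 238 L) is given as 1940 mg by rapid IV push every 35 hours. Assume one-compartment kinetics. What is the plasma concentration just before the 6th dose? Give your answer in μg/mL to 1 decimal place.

3.7 μg/mL

f = (1/2)^(τ/t½) = (1/2)^(35/21) ≈ 0.3150.
C₀ = D/Vd = 1940/238 ≈ 8.151 μg/mL.
Before the 6th dose, 5 doses have been given. Superposition: Cmin = C₀·(f + f² + … + f^5).
≈ 8.151 × (0.3150 + 0.0992 + 0.0313 + 0.0098 + 0.0031) ≈ 8.151 × 0.4584 ≈ 3.736 μg/mL.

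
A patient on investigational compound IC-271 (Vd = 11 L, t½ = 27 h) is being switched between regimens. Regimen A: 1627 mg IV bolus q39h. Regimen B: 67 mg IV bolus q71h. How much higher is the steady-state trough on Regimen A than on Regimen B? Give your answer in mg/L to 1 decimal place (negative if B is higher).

84.7 mg/L

Regimen A: f = (1/2)^(39/27) ≈ 0.3674; Cmin,ss = (1627/11)·f/(1−f) ≈ 85.902 mg/L.
Regimen B: f = (1/2)^(71/27) ≈ 0.1616; Cmin,ss = (67/11)·f/(1−f) ≈ 1.174 mg/L.
Difference ≈ 85.902 − 1.174 ≈ 84.728 mg/L.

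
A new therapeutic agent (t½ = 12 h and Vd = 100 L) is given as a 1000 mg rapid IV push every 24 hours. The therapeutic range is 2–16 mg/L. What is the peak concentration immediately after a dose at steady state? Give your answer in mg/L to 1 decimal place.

13.3 mg/L

τ = 24 h = 2 half-lives, so f = (1/2)^2 = 0.25.
At steady state, R = 1/(1 − 0.25) = 4/3.
Single-dose peak C₀ = D/Vd = 1000/100 = 10 mg/L.
Steady-state peak Cmax,ss = C₀·R = 10 × 4/3 ≈ 13.333 mg/L.
Peak 13.3 mg/L vs MTC 16 mg/L: below toxic threshold.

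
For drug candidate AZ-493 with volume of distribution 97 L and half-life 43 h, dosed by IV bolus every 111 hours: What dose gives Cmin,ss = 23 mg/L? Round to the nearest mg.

τ/t½ = 111/43 ≈ 2.5814, so f = (1/2)^(111/43) ≈ 0.167079.
Cmin,ss = (D/Vd)·f/(1−f), so D = Cmin,ss·Vd·(1−f)/f.
D = 23 × 97 × (1−f)/f ≈ 23 × 97 × 4.98519 ≈ 11121.96 mg.

11122 mg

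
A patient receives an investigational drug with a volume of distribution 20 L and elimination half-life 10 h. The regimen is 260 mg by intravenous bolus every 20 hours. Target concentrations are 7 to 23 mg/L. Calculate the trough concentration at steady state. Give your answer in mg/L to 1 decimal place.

The dosing interval is 2 half-lives, so f = 2^(−2) = 0.25.
Accumulation ratio R = 1/(1 − f) = 1/0.75 = 4/3.
Single-dose peak C₀ = D/Vd = 260/20 = 13 mg/L.
Steady-state peak Cmax,ss = C₀·R = 13 × 4/3 ≈ 17.333 mg/L.
Steady-state trough Cmin,ss = Cmax,ss·f ≈ 17.333 × 0.25 ≈ 4.333 mg/L.
Trough 4.3 mg/L vs MEC 7 mg/L: subtherapeutic.

4.3 mg/L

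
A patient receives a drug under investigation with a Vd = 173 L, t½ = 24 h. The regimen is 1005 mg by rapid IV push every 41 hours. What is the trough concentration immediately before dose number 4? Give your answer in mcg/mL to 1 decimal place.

f = (1/2)^(τ/t½) = (1/2)^(41/24) ≈ 0.3060.
C₀ = D/Vd = 1005/173 ≈ 5.809 mcg/mL.
Before the 4th dose, 3 doses have been given. Superposition: Cmin = C₀·(f + f² + … + f^3).
≈ 5.809 × (0.3060 + 0.0936 + 0.0287) ≈ 5.809 × 0.4283 ≈ 2.488 mcg/mL.

2.5 mcg/mL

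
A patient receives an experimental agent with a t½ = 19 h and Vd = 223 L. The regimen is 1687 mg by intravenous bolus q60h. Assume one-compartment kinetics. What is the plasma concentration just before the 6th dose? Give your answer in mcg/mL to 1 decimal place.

f = (1/2)^(τ/t½) = (1/2)^(60/19) ≈ 0.1120.
C₀ = D/Vd = 1687/223 ≈ 7.565 mcg/mL.
Before the 6th dose, 5 doses have been given. Superposition: Cmin = C₀·(f + f² + … + f^5).
≈ 7.565 × (0.1120 + 0.0125 + 0.0014 + 0.0002 + 0.0000) ≈ 7.565 × 0.1261 ≈ 0.954 mcg/mL.

1.0 mcg/mL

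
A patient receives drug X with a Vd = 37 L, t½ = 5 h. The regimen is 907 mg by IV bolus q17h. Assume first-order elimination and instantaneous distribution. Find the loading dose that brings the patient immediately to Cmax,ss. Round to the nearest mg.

f = (1/2)^(17/5) ≈ 0.094732; accumulation ratio R = 1/(1−f) ≈ 1.10465.
Loading dose to hit Cmax,ss on first dose: D_load = D_maint·R ≈ 907 × 1.10465 ≈ 1001.92 mg.

1002 mg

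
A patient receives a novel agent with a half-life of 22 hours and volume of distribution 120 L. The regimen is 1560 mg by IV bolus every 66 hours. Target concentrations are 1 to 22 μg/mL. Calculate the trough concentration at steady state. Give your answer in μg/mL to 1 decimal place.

1.9 μg/mL

The dosing interval is 3 half-lives, so f = 2^(−3) = 0.125.
At steady state, R = 1/(1 − 0.125) = 8/7.
Single-dose peak C₀ = D/Vd = 1560/120 = 13 μg/mL.
Steady-state peak Cmax,ss = C₀·R = 13 × 8/7 ≈ 14.857 μg/mL.
Steady-state trough Cmin,ss = Cmax,ss·f ≈ 14.857 × 0.125 ≈ 1.857 μg/mL.
Trough 1.9 μg/mL vs MEC 1 μg/mL: adequate.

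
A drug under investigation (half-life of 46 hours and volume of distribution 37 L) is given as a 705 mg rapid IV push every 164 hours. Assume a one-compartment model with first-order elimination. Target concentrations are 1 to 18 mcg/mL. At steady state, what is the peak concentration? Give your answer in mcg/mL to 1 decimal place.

k = ln2/t½ = ln2/46 ≈ 0.015068 h⁻¹; fraction remaining f = e^(−kτ) = e^(−0.015068×164) ≈ 0.0845.
At steady state, accumulation factor R = 1/(1 − e^(−kτ)) ≈ 1.0923.
Each bolus raises the concentration by D/Vd = 705/37 ≈ 19.054 mcg/mL.
Steady-state peak Cmax,ss = C₀·R ≈ 19.054 × 1.0923 ≈ 20.813 mcg/mL.
Peak 20.8 mcg/mL vs MTC 18 mcg/mL: exceeds toxic threshold.

20.8 mcg/mL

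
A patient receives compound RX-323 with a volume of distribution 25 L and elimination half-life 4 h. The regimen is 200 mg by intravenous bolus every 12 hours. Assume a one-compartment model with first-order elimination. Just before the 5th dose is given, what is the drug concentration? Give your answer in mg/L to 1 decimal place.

f = (1/2)^(τ/t½) = (1/2)^(12/4) ≈ 0.1250.
C₀ = D/Vd = 200/25 ≈ 8.000 mg/L.
Before the 5th dose, 4 doses have been given. Superposition: Cmin = C₀·(f + f² + … + f^4).
≈ 8.000 × (0.1250 + 0.0156 + 0.0020 + 0.0002) ≈ 8.000 × 0.1428 ≈ 1.142 mg/L.

1.1 mg/L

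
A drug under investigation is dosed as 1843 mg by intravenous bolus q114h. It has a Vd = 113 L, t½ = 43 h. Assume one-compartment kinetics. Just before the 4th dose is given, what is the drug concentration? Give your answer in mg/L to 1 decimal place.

f = (1/2)^(τ/t½) = (1/2)^(114/43) ≈ 0.1592.
C₀ = D/Vd = 1843/113 ≈ 16.310 mg/L.
Before the 4th dose, 3 doses have been given. Superposition: Cmin = C₀·(f + f² + … + f^3).
≈ 16.310 × (0.1592 + 0.0253 + 0.0040) ≈ 16.310 × 0.1885 ≈ 3.074 mg/L.

3.1 mg/L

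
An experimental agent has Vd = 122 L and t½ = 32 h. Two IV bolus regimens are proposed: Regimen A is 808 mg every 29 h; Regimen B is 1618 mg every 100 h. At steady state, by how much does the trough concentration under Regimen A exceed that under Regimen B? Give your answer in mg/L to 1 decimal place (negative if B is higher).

5.9 mg/L

Regimen A: f = (1/2)^(29/32) ≈ 0.5336; Cmin,ss = (808/122)·f/(1−f) ≈ 7.577 mg/L.
Regimen B: f = (1/2)^(100/32) ≈ 0.1146; Cmin,ss = (1618/122)·f/(1−f) ≈ 1.717 mg/L.
Difference ≈ 7.577 − 1.717 ≈ 5.860 mg/L.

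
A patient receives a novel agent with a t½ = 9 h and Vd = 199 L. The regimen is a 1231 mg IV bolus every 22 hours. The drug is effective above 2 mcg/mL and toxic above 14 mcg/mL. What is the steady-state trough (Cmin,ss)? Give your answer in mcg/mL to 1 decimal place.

1.4 mcg/mL

τ/t½ = 22/9 ≈ 2.4444, so fraction remaining f = (1/2)^(22/9) ≈ 0.1837.
Each bolus raises the concentration by D/Vd = 1231/199 ≈ 6.186 mcg/mL.
Steady-state trough Cmin,ss = C₀·f/(1−f) ≈ 6.186 × 0.1837/0.8163 ≈ 1.392 mcg/mL.
Trough 1.4 mcg/mL vs MEC 2 mcg/mL: subtherapeutic.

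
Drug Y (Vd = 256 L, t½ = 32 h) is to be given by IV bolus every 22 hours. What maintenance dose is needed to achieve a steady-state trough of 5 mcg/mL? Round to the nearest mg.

τ/t½ = 22/32 ≈ 0.6875, so f = (1/2)^(22/32) ≈ 0.620929.
Cmin,ss = (D/Vd)·f/(1−f), so D = Cmin,ss·Vd·(1−f)/f.
D = 5 × 256 × (1−f)/f ≈ 5 × 256 × 0.61049 ≈ 781.43 mg.

781 mg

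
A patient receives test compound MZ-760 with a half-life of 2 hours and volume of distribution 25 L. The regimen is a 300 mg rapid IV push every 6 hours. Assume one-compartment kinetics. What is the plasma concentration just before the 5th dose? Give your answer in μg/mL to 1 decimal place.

1.7 μg/mL

f = (1/2)^(τ/t½) = (1/2)^(6/2) ≈ 0.1250.
C₀ = D/Vd = 300/25 ≈ 12.000 μg/mL.
Before the 5th dose, 4 doses have been given. Superposition: Cmin = C₀·(f + f² + … + f^4).
≈ 12.000 × (0.1250 + 0.0156 + 0.0020 + 0.0002) ≈ 12.000 × 0.1428 ≈ 1.714 μg/mL.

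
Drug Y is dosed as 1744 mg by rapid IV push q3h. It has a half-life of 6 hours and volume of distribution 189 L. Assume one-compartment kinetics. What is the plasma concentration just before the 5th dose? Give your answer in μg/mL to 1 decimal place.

f = (1/2)^(τ/t½) = (1/2)^(3/6) ≈ 0.7071.
C₀ = D/Vd = 1744/189 ≈ 9.228 μg/mL.
Before the 5th dose, 4 doses have been given. Superposition: Cmin = C₀·(f + f² + … + f^4).
≈ 9.228 × (0.7071 + 0.5000 + 0.3535 + 0.2500) ≈ 9.228 × 1.8106 ≈ 16.708 μg/mL.

16.7 μg/mL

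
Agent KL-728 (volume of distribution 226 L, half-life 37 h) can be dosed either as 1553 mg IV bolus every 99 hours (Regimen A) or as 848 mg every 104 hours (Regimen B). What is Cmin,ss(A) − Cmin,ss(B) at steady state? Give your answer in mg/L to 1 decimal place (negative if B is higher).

Regimen A: f = (1/2)^(99/37) ≈ 0.1565; Cmin,ss = (1553/226)·f/(1−f) ≈ 1.275 mg/L.
Regimen B: f = (1/2)^(104/37) ≈ 0.1425; Cmin,ss = (848/226)·f/(1−f) ≈ 0.624 mg/L.
Difference ≈ 1.275 − 0.624 ≈ 0.651 mg/L.

0.7 mg/L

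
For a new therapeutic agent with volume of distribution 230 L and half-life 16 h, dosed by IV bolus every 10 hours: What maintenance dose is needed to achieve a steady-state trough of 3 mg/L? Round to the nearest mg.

374 mg

τ/t½ = 10/16 ≈ 0.625, so f = (1/2)^(10/16) ≈ 0.648420.
Cmin,ss = (D/Vd)·f/(1−f), so D = Cmin,ss·Vd·(1−f)/f.
D = 3 × 230 × (1−f)/f ≈ 3 × 230 × 0.54221 ≈ 374.12 mg.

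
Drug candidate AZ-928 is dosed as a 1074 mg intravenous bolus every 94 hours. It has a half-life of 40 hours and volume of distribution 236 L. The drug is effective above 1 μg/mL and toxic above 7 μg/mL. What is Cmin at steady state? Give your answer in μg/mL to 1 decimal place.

k = ln2/t½ = ln2/40 ≈ 0.017329 h⁻¹; fraction remaining f = e^(−kτ) = e^(−0.017329×94) ≈ 0.1961.
Accumulation ratio R = 1/(1 − f) ≈ 1/0.8039 ≈ 1.2439.
Single-dose peak C₀ = D/Vd = 1074/236 ≈ 4.551 μg/mL.
Steady-state peak Cmax,ss = C₀·R ≈ 4.551 × 1.2439 ≈ 5.661 μg/mL.
Steady-state trough Cmin,ss = Cmax,ss·f ≈ 5.661 × 0.1961 ≈ 1.110 μg/mL.
Trough 1.1 μg/mL vs MEC 1 μg/mL: adequate.

1.1 μg/mL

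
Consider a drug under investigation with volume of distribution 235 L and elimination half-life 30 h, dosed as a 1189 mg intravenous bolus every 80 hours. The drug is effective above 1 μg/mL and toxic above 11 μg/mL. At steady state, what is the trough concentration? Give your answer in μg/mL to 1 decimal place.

k = ln2/t½ = ln2/30 ≈ 0.023105 h⁻¹; fraction remaining f = e^(−kτ) = e^(−0.023105×80) ≈ 0.1575.
At steady state, accumulation factor R = 1/(1 − e^(−kτ)) ≈ 1.1869.
Each bolus raises the concentration by D/Vd = 1189/235 ≈ 5.060 μg/mL.
Cmax,ss = C₀/(1 − f) ≈ 5.060/0.8425 ≈ 6.006 μg/mL.
Steady-state trough Cmin,ss = Cmax,ss·f ≈ 6.006 × 0.1575 ≈ 0.946 μg/mL.
Trough 0.9 μg/mL vs MEC 1 μg/mL: subtherapeutic.

0.9 μg/mL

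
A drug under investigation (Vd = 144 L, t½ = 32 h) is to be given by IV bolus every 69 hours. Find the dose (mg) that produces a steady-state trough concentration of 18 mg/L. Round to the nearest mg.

8962 mg

τ/t½ = 69/32 ≈ 2.1562, so f = (1/2)^(69/32) ≈ 0.224339.
Cmin,ss = (D/Vd)·f/(1−f), so D = Cmin,ss·Vd·(1−f)/f.
D = 18 × 144 × (1−f)/f ≈ 18 × 144 × 3.45754 ≈ 8961.94 mg.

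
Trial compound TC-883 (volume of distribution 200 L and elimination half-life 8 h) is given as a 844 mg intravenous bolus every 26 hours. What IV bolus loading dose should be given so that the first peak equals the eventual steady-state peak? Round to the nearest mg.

f = (1/2)^(26/8) ≈ 0.105112; accumulation ratio R = 1/(1−f) ≈ 1.11746.
Loading dose to hit Cmax,ss on first dose: D_load = D_maint·R ≈ 844 × 1.11746 ≈ 943.14 mg.

943 mg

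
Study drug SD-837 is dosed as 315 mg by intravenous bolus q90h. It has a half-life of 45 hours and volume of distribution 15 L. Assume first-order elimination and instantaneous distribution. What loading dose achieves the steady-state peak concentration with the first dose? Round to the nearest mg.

f = (1/2)^(90/45) ≈ 0.250000; accumulation ratio R = 1/(1−f) ≈ 1.33333.
Loading dose to hit Cmax,ss on first dose: D_load = D_maint·R ≈ 315 × 1.33333 ≈ 420.00 mg.

420 mg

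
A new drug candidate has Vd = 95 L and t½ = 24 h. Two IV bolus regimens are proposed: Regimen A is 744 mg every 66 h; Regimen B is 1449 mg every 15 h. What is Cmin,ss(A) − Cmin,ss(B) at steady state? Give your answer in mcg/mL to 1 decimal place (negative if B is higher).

-26.8 mcg/mL

Regimen A: f = (1/2)^(66/24) ≈ 0.1487; Cmin,ss = (744/95)·f/(1−f) ≈ 1.368 mcg/mL.
Regimen B: f = (1/2)^(15/24) ≈ 0.6484; Cmin,ss = (1449/95)·f/(1−f) ≈ 28.128 mcg/mL.
Difference ≈ 1.368 − 28.128 ≈ -26.760 mcg/mL.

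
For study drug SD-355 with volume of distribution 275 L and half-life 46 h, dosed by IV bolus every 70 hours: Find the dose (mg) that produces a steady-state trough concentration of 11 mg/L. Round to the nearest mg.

τ/t½ = 70/46 ≈ 1.5217, so f = (1/2)^(70/46) ≈ 0.348266.
Cmin,ss = (D/Vd)·f/(1−f), so D = Cmin,ss·Vd·(1−f)/f.
D = 11 × 275 × (1−f)/f ≈ 11 × 275 × 1.87137 ≈ 5660.89 mg.

5661 mg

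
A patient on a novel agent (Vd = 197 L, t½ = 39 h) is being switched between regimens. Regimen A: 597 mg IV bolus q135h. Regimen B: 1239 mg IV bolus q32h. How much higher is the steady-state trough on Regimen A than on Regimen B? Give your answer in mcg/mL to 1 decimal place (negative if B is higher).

-7.9 mcg/mL

Regimen A: f = (1/2)^(135/39) ≈ 0.0908; Cmin,ss = (597/197)·f/(1−f) ≈ 0.303 mcg/mL.
Regimen B: f = (1/2)^(32/39) ≈ 0.5662; Cmin,ss = (1239/197)·f/(1−f) ≈ 8.209 mcg/mL.
Difference ≈ 0.303 − 8.209 ≈ -7.906 mcg/mL.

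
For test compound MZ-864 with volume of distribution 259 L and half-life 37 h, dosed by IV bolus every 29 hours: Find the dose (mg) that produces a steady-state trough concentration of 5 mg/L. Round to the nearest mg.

τ/t½ = 29/37 ≈ 0.78378, so f = (1/2)^(29/37) ≈ 0.580841.
Cmin,ss = (D/Vd)·f/(1−f), so D = Cmin,ss·Vd·(1−f)/f.
D = 5 × 259 × (1−f)/f ≈ 5 × 259 × 0.72164 ≈ 934.52 mg.

935 mg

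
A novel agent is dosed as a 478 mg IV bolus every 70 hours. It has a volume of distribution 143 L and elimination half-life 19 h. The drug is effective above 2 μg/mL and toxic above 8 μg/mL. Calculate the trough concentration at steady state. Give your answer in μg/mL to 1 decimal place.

k = ln2/t½ = ln2/19 ≈ 0.036481 h⁻¹; fraction remaining f = e^(−kτ) = e^(−0.036481×70) ≈ 0.0778.
At steady state, accumulation factor R = 1/(1 − e^(−kτ)) ≈ 1.0844.
Single-dose peak C₀ = D/Vd = 478/143 ≈ 3.343 μg/mL.
Steady-state peak Cmax,ss = C₀·R ≈ 3.343 × 1.0844 ≈ 3.625 μg/mL.
Steady-state trough Cmin,ss = Cmax,ss·f ≈ 3.625 × 0.0778 ≈ 0.282 μg/mL.
Trough 0.3 μg/mL vs MEC 2 μg/mL: subtherapeutic.

0.3 μg/mL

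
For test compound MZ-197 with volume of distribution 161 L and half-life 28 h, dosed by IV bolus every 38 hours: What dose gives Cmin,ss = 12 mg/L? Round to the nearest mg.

3017 mg

τ/t½ = 38/28 ≈ 1.3571, so f = (1/2)^(38/28) ≈ 0.390355.
Cmin,ss = (D/Vd)·f/(1−f), so D = Cmin,ss·Vd·(1−f)/f.
D = 12 × 161 × (1−f)/f ≈ 12 × 161 × 1.56177 ≈ 3017.34 mg.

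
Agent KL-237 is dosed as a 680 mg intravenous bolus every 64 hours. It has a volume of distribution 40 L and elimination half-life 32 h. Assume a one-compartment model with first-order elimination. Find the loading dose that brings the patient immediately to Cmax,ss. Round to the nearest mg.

f = (1/2)^(64/32) ≈ 0.250000; accumulation ratio R = 1/(1−f) ≈ 1.33333.
Loading dose to hit Cmax,ss on first dose: D_load = D_maint·R ≈ 680 × 1.33333 ≈ 906.66 mg.

907 mg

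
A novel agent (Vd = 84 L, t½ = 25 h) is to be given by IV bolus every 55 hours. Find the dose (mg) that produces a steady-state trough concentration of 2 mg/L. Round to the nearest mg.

604 mg

τ/t½ = 55/25 ≈ 2.2, so f = (1/2)^(55/25) ≈ 0.217638.
Cmin,ss = (D/Vd)·f/(1−f), so D = Cmin,ss·Vd·(1−f)/f.
D = 2 × 84 × (1−f)/f ≈ 2 × 84 × 3.59479 ≈ 603.92 mg.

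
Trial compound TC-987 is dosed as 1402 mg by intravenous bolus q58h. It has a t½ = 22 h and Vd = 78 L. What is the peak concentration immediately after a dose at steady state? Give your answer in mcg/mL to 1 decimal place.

21.4 mcg/mL

τ/t½ = 58/22 ≈ 2.6364, so fraction remaining f = (1/2)^(58/22) ≈ 0.1608.
At steady state, accumulation factor R = 1/(1 − e^(−kτ)) ≈ 1.1916.
Each bolus raises the concentration by D/Vd = 1402/78 ≈ 17.974 mcg/mL.
Steady-state peak Cmax,ss = C₀·R ≈ 17.974 × 1.1916 ≈ 21.418 mcg/mL.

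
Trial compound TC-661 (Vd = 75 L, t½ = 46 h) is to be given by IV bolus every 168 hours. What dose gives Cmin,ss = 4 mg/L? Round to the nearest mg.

τ/t½ = 168/46 ≈ 3.6522, so f = (1/2)^(168/46) ≈ 0.079540.
Cmin,ss = (D/Vd)·f/(1−f), so D = Cmin,ss·Vd·(1−f)/f.
D = 4 × 75 × (1−f)/f ≈ 4 × 75 × 11.57229 ≈ 3471.69 mg.

3472 mg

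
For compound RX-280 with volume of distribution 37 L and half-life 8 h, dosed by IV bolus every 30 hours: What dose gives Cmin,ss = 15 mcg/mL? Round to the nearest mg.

τ/t½ = 30/8 ≈ 3.75, so f = (1/2)^(30/8) ≈ 0.074325.
Cmin,ss = (D/Vd)·f/(1−f), so D = Cmin,ss·Vd·(1−f)/f.
D = 15 × 37 × (1−f)/f ≈ 15 × 37 × 12.45442 ≈ 6912.20 mg.

6912 mg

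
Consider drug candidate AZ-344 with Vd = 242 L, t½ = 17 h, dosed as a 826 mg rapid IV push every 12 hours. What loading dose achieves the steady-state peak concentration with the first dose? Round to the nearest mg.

f = (1/2)^(12/17) ≈ 0.613067; accumulation ratio R = 1/(1−f) ≈ 2.58443.
Loading dose to hit Cmax,ss on first dose: D_load = D_maint·R ≈ 826 × 2.58443 ≈ 2134.74 mg.

2135 mg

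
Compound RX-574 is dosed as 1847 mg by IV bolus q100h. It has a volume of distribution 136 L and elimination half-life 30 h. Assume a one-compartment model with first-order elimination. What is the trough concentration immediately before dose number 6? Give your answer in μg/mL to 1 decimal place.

f = (1/2)^(τ/t½) = (1/2)^(100/30) ≈ 0.0992.
C₀ = D/Vd = 1847/136 ≈ 13.581 μg/mL.
Before the 6th dose, 5 doses have been given. Superposition: Cmin = C₀·(f + f² + … + f^5).
≈ 13.581 × (0.0992 + 0.0098 + 0.0010 + 0.0001 + 0.0000) ≈ 13.581 × 0.1101 ≈ 1.495 μg/mL.

1.5 μg/mL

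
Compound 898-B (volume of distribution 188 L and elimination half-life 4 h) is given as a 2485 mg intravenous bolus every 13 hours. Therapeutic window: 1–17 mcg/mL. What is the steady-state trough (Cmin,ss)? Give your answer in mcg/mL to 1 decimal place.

τ/t½ = 13/4 ≈ 3.25, so fraction remaining f = (1/2)^(13/4) ≈ 0.1051.
Single-dose peak C₀ = D/Vd = 2485/188 ≈ 13.218 mcg/mL.
Steady-state trough Cmin,ss = C₀·f/(1−f) ≈ 13.218 × 0.1051/0.8949 ≈ 1.552 mcg/mL.
Trough 1.6 mcg/mL vs MEC 1 mcg/mL: adequate.

1.6 mcg/mL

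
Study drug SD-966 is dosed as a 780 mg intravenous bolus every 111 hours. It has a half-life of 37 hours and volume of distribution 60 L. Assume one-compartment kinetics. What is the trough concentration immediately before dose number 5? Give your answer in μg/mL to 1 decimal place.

1.9 μg/mL

f = (1/2)^(τ/t½) = (1/2)^(111/37) ≈ 0.1250.
C₀ = D/Vd = 780/60 ≈ 13.000 μg/mL.
Before the 5th dose, 4 doses have been given. Superposition: Cmin = C₀·(f + f² + … + f^4).
≈ 13.000 × (0.1250 + 0.0156 + 0.0020 + 0.0002) ≈ 13.000 × 0.1428 ≈ 1.856 μg/mL.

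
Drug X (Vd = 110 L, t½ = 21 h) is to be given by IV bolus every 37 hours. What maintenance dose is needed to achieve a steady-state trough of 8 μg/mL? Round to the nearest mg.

τ/t½ = 37/21 ≈ 1.7619, so f = (1/2)^(37/21) ≈ 0.294859.
Cmin,ss = (D/Vd)·f/(1−f), so D = Cmin,ss·Vd·(1−f)/f.
D = 8 × 110 × (1−f)/f ≈ 8 × 110 × 2.39145 ≈ 2104.48 mg.

2104 mg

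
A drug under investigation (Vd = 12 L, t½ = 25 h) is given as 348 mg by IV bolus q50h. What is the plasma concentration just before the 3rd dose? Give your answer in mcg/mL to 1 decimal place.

f = (1/2)^(τ/t½) = (1/2)^(50/25) ≈ 0.2500.
C₀ = D/Vd = 348/12 ≈ 29.000 mcg/mL.
Before the 3rd dose, 2 doses have been given. Superposition: Cmin = C₀·(f + f²).
≈ 29.000 × (0.2500 + 0.0625) ≈ 29.000 × 0.3125 ≈ 9.062 mcg/mL.

9.1 mcg/mL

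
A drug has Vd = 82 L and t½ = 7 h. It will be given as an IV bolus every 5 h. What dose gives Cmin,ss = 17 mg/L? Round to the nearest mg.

τ/t½ = 5/7 ≈ 0.71429, so f = (1/2)^(5/7) ≈ 0.609507.
Cmin,ss = (D/Vd)·f/(1−f), so D = Cmin,ss·Vd·(1−f)/f.
D = 17 × 82 × (1−f)/f ≈ 17 × 82 × 0.64067 ≈ 893.09 mg.

893 mg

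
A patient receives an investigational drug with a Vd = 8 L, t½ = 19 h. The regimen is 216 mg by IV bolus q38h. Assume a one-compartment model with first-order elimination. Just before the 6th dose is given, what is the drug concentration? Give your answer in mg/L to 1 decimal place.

f = (1/2)^(τ/t½) = (1/2)^(38/19) ≈ 0.2500.
C₀ = D/Vd = 216/8 ≈ 27.000 mg/L.
Before the 6th dose, 5 doses have been given. Superposition: Cmin = C₀·(f + f² + … + f^5).
≈ 27.000 × (0.2500 + 0.0625 + 0.0156 + 0.0039 + 0.0010) ≈ 27.000 × 0.3330 ≈ 8.991 mg/L.

9.0 mg/L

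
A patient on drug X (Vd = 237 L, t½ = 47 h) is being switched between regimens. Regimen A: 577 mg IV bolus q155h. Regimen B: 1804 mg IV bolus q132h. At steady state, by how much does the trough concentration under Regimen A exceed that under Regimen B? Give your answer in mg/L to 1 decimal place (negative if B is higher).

-1.0 mg/L

Regimen A: f = (1/2)^(155/47) ≈ 0.1017; Cmin,ss = (577/237)·f/(1−f) ≈ 0.276 mg/L.
Regimen B: f = (1/2)^(132/47) ≈ 0.1427; Cmin,ss = (1804/237)·f/(1−f) ≈ 1.267 mg/L.
Difference ≈ 0.276 − 1.267 ≈ -0.991 mg/L.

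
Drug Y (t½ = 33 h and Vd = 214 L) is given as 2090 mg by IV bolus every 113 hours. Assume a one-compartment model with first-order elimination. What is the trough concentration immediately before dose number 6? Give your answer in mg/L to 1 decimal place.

f = (1/2)^(τ/t½) = (1/2)^(113/33) ≈ 0.0932.
C₀ = D/Vd = 2090/214 ≈ 9.766 mg/L.
Before the 6th dose, 5 doses have been given. Superposition: Cmin = C₀·(f + f² + … + f^5).
≈ 9.766 × (0.0932 + 0.0087 + 0.0008 + 0.0001 + 0.0000) ≈ 9.766 × 0.1028 ≈ 1.004 mg/L.

1.0 mg/L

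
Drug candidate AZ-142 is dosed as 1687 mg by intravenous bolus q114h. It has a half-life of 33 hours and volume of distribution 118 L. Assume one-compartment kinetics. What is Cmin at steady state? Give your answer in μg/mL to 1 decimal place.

k = ln2/t½ = ln2/33 ≈ 0.021004 h⁻¹; fraction remaining f = e^(−kτ) = e^(−0.021004×114) ≈ 0.0912.
Accumulation ratio R = 1/(1 − f) ≈ 1/0.9088 ≈ 1.1004.
Single-dose peak C₀ = D/Vd = 1687/118 ≈ 14.297 μg/mL.
Cmax,ss = C₀/(1 − f) ≈ 14.297/0.9088 ≈ 15.732 μg/mL.
One interval later, Cmin,ss = Cmax,ss·e^(−kτ) ≈ 15.732 × 0.0912 ≈ 1.435 μg/mL.

1.4 μg/mL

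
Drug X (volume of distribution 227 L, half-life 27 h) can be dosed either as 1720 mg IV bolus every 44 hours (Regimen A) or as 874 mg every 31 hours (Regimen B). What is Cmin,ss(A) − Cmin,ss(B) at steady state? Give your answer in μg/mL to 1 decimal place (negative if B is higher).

0.5 μg/mL

Regimen A: f = (1/2)^(44/27) ≈ 0.3232; Cmin,ss = (1720/227)·f/(1−f) ≈ 3.618 μg/mL.
Regimen B: f = (1/2)^(31/27) ≈ 0.4512; Cmin,ss = (874/227)·f/(1−f) ≈ 3.165 μg/mL.
Difference ≈ 3.618 − 3.165 ≈ 0.453 μg/mL.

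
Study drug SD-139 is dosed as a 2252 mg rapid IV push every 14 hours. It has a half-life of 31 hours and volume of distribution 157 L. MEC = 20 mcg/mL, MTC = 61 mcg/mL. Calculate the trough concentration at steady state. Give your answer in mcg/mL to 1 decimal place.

k = ln2/t½ = ln2/31 ≈ 0.022360 h⁻¹; fraction remaining f = e^(−kτ) = e^(−0.022360×14) ≈ 0.7312.
Single-dose peak C₀ = D/Vd = 2252/157 ≈ 14.344 mcg/mL.
Steady-state trough Cmin,ss = C₀·f/(1−f) ≈ 14.344 × 0.7312/0.2688 ≈ 39.019 mcg/mL.
Trough 39.0 mcg/mL vs MEC 20 mcg/mL: adequate.

39.0 mcg/mL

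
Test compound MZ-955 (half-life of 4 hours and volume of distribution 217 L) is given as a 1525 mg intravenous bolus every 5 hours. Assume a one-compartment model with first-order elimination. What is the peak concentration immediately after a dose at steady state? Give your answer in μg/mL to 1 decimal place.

k = ln2/t½ = ln2/4 ≈ 0.173287 h⁻¹; fraction remaining f = e^(−kτ) = e^(−0.173287×5) ≈ 0.4204.
Accumulation ratio R = 1/(1 − f) ≈ 1/0.5796 ≈ 1.7253.
Each bolus raises the concentration by D/Vd = 1525/217 ≈ 7.028 μg/mL.
Cmax,ss = C₀/(1 − f) ≈ 7.028/0.5796 ≈ 12.126 μg/mL.

12.1 μg/mL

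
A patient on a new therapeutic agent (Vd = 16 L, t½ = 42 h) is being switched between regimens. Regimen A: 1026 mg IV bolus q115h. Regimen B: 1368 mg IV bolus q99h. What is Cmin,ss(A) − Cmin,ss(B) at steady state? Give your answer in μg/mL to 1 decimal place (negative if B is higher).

Regimen A: f = (1/2)^(115/42) ≈ 0.1499; Cmin,ss = (1026/16)·f/(1−f) ≈ 11.307 μg/mL.
Regimen B: f = (1/2)^(99/42) ≈ 0.1952; Cmin,ss = (1368/16)·f/(1−f) ≈ 20.738 μg/mL.
Difference ≈ 11.307 − 20.738 ≈ -9.431 μg/mL.

-9.4 μg/mL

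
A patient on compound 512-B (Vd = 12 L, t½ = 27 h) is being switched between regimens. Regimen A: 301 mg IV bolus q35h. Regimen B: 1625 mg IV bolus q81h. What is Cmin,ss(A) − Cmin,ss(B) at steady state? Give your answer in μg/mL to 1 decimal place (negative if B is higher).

-2.1 μg/mL

Regimen A: f = (1/2)^(35/27) ≈ 0.4072; Cmin,ss = (301/12)·f/(1−f) ≈ 17.230 μg/mL.
Regimen B: f = (1/2)^(81/27) ≈ 0.1250; Cmin,ss = (1625/12)·f/(1−f) ≈ 19.345 μg/mL.
Difference ≈ 17.230 − 19.345 ≈ -2.115 μg/mL.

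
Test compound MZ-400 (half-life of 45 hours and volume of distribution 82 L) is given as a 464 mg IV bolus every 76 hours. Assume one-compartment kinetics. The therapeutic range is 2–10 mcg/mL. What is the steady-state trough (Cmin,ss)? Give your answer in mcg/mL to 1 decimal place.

k = ln2/t½ = ln2/45 ≈ 0.015403 h⁻¹; fraction remaining f = e^(−kτ) = e^(−0.015403×76) ≈ 0.3102.
Accumulation ratio R = 1/(1 − f) ≈ 1/0.6898 ≈ 1.4497.
Single-dose peak C₀ = D/Vd = 464/82 ≈ 5.659 mcg/mL.
Steady-state peak Cmax,ss = C₀·R ≈ 5.659 × 1.4497 ≈ 8.204 mcg/mL.
Steady-state trough Cmin,ss = Cmax,ss·f ≈ 8.204 × 0.3102 ≈ 2.545 mcg/mL.
Trough 2.5 mcg/mL vs MEC 2 mcg/mL: adequate.

2.5 mcg/mL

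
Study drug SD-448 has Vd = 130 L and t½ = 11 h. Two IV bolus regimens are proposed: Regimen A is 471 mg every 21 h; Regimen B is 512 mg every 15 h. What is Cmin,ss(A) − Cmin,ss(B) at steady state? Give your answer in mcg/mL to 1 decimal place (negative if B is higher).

-1.2 mcg/mL

Regimen A: f = (1/2)^(21/11) ≈ 0.2663; Cmin,ss = (471/130)·f/(1−f) ≈ 1.315 mcg/mL.
Regimen B: f = (1/2)^(15/11) ≈ 0.3886; Cmin,ss = (512/130)·f/(1−f) ≈ 2.503 mcg/mL.
Difference ≈ 1.315 − 2.503 ≈ -1.188 mcg/mL.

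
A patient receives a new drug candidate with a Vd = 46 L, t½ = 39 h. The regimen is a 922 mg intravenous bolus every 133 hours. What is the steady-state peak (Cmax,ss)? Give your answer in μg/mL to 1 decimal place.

22.1 μg/mL

k = ln2/t½ = ln2/39 ≈ 0.017773 h⁻¹; fraction remaining f = e^(−kτ) = e^(−0.017773×133) ≈ 0.0941.
At steady state, accumulation factor R = 1/(1 − e^(−kτ)) ≈ 1.1039.
Each bolus raises the concentration by D/Vd = 922/46 ≈ 20.043 μg/mL.
Steady-state peak Cmax,ss = C₀·R ≈ 20.043 × 1.1039 ≈ 22.125 μg/mL.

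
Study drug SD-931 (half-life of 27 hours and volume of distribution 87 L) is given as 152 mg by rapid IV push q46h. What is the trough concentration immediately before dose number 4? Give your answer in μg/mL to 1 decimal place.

f = (1/2)^(τ/t½) = (1/2)^(46/27) ≈ 0.3070.
C₀ = D/Vd = 152/87 ≈ 1.747 μg/mL.
Before the 4th dose, 3 doses have been given. Superposition: Cmin = C₀·(f + f² + … + f^3).
≈ 1.747 × (0.3070 + 0.0942 + 0.0289) ≈ 1.747 × 0.4301 ≈ 0.751 μg/mL.

0.8 μg/mL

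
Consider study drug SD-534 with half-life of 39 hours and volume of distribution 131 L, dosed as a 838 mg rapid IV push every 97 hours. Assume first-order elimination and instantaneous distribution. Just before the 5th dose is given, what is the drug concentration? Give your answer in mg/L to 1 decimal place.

1.4 mg/L

f = (1/2)^(τ/t½) = (1/2)^(97/39) ≈ 0.1784.
C₀ = D/Vd = 838/131 ≈ 6.397 mg/L.
Before the 5th dose, 4 doses have been given. Superposition: Cmin = C₀·(f + f² + … + f^4).
≈ 6.397 × (0.1784 + 0.0318 + 0.0057 + 0.0010) ≈ 6.397 × 0.2169 ≈ 1.388 mg/L.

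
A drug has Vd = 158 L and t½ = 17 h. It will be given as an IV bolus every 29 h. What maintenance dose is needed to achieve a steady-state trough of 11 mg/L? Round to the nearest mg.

3932 mg

τ/t½ = 29/17 ≈ 1.7059, so f = (1/2)^(29/17) ≈ 0.306534.
Cmin,ss = (D/Vd)·f/(1−f), so D = Cmin,ss·Vd·(1−f)/f.
D = 11 × 158 × (1−f)/f ≈ 11 × 158 × 2.26228 ≈ 3931.84 mg.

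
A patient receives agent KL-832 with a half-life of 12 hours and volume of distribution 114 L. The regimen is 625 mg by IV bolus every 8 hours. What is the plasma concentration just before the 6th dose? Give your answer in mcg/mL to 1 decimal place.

8.4 mcg/mL

f = (1/2)^(τ/t½) = (1/2)^(8/12) ≈ 0.6300.
C₀ = D/Vd = 625/114 ≈ 5.482 mcg/mL.
Before the 6th dose, 5 doses have been given. Superposition: Cmin = C₀·(f + f² + … + f^5).
≈ 5.482 × (0.6300 + 0.3969 + 0.2500 + 0.1575 + 0.0992) ≈ 5.482 × 1.5336 ≈ 8.407 mcg/mL.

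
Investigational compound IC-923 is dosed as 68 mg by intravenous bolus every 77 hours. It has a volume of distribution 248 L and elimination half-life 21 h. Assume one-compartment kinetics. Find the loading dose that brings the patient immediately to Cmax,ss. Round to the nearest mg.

f = (1/2)^(77/21) ≈ 0.078745; accumulation ratio R = 1/(1−f) ≈ 1.08548.
Loading dose to hit Cmax,ss on first dose: D_load = D_maint·R ≈ 68 × 1.08548 ≈ 73.81 mg.

74 mg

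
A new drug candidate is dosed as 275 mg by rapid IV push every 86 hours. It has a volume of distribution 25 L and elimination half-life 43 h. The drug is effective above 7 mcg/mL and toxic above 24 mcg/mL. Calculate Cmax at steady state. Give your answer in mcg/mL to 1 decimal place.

τ = 86 h = 2 half-lives, so f = (1/2)^2 = 0.25.
Accumulation ratio R = 1/(1 − f) = 1/0.75 = 4/3.
Single-dose peak C₀ = D/Vd = 275/25 = 11 mcg/mL.
Steady-state peak Cmax,ss = C₀·R = 11 × 4/3 ≈ 14.667 mcg/mL.
Peak 14.7 mcg/mL vs MTC 24 mcg/mL: below toxic threshold.

14.7 mcg/mL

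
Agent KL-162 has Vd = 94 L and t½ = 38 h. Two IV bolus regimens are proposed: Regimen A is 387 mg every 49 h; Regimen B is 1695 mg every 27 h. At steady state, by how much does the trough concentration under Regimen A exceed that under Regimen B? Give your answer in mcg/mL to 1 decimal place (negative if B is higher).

Regimen A: f = (1/2)^(49/38) ≈ 0.4091; Cmin,ss = (387/94)·f/(1−f) ≈ 2.850 mcg/mL.
Regimen B: f = (1/2)^(27/38) ≈ 0.6111; Cmin,ss = (1695/94)·f/(1−f) ≈ 28.335 mcg/mL.
Difference ≈ 2.850 − 28.335 ≈ -25.485 mcg/mL.

-25.5 mcg/mL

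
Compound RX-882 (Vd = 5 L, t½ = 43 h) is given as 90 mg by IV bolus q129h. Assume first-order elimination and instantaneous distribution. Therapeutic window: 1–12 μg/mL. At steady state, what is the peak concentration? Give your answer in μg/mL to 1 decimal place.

20.6 μg/mL

τ = 129 h = 3 half-lives, so f = (1/2)^3 = 0.125.
At steady state, R = 1/(1 − 0.125) = 8/7.
Single-dose peak C₀ = D/Vd = 90/5 = 18 μg/mL.
Steady-state peak Cmax,ss = C₀·R = 18 × 8/7 ≈ 20.571 μg/mL.
Peak 20.6 μg/mL vs MTC 12 μg/mL: exceeds toxic threshold.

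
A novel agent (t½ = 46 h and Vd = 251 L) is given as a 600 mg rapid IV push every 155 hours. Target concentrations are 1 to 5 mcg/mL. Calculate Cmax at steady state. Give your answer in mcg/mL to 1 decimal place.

k = ln2/t½ = ln2/46 ≈ 0.015068 h⁻¹; fraction remaining f = e^(−kτ) = e^(−0.015068×155) ≈ 0.0968.
At steady state, accumulation factor R = 1/(1 − e^(−kτ)) ≈ 1.1072.
Each bolus raises the concentration by D/Vd = 600/251 ≈ 2.390 mcg/mL.
Cmax,ss = C₀/(1 − f) ≈ 2.390/0.9032 ≈ 2.646 mcg/mL.
Peak 2.6 mcg/mL vs MTC 5 mcg/mL: below toxic threshold.

2.6 mcg/mL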